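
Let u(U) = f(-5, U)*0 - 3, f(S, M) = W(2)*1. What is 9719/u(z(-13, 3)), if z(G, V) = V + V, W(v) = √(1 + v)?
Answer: -9719/3 ≈ -3239.7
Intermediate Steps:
f(S, M) = √3 (f(S, M) = √(1 + 2)*1 = √3*1 = √3)
z(G, V) = 2*V
u(U) = -3 (u(U) = √3*0 - 3 = 0 - 3 = -3)
9719/u(z(-13, 3)) = 9719/(-3) = 9719*(-⅓) = -9719/3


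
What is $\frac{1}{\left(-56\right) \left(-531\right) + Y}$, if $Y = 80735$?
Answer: $\frac{1}{110471} \approx 9.0521 \cdot 10^{-6}$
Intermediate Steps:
$\frac{1}{\left(-56\right) \left(-531\right) + Y} = \frac{1}{\left(-56\right) \left(-531\right) + 80735} = \frac{1}{29736 + 80735} = \frac{1}{110471}$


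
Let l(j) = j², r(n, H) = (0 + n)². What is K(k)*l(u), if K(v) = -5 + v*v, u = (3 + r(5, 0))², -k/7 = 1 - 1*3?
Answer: 117399296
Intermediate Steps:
r(n, H) = n²
k = 14 (k = -7*(1 - 1*3) = -7*(1 - 3) = -7*(-2) = 14)
u = 784 (u = (3 + 5²)² = (3 + 25)² = 28² = 784)
K(v) = -5 + v²
K(k)*l(u) = (-5 + 14²)*784² = (-5 + 196)*614656 = 191*614656 = 117399296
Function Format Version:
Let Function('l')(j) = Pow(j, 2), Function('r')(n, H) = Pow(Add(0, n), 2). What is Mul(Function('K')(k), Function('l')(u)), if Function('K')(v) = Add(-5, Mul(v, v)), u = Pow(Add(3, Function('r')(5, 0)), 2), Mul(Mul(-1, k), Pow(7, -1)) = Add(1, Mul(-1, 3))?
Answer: 117399296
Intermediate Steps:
Function('r')(n, H) = Pow(n, 2)
k = 14 (k = Mul(-7, Add(1, Mul(-1, 3))) = Mul(-7, Add(1, -3)) = Mul(-7, -2) = 14)
u = 784 (u = Pow(Add(3, Pow(5, 2)), 2) = Pow(Add(3, 25), 2) = Pow(28, 2) = 784)
Function('K')(v) = Add(-5, Pow(v, 2))
Mul(Function('K')(k), Function('l')(u)) = Mul(Add(-5, Pow(14, 2)), Pow(784, 2)) = Mul(Add(-5, 196), 614656) = Mul(191, 614656) = 117399296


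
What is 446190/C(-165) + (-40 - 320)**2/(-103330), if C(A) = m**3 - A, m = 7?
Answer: 2301948795/2624582 ≈ 877.07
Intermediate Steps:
C(A) = 343 - A (C(A) = 7**3 - A = 343 - A)
446190/C(-165) + (-40 - 320)**2/(-103330) = 446190/(343 - 1*(-165)) + (-40 - 320)**2/(-103330) = 446190/(343 + 165) + (-360)**2*(-1/103330) = 446190/508 + 129600*(-1/103330) = 446190*(1/508) - 12960/10333 = 223095/254 - 12960/10333 = 2301948795/2624582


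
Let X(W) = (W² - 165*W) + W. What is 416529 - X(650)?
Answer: 100629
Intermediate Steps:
X(W) = W² - 164*W
416529 - X(650) = 416529 - 650*(-164 + 650) = 416529 - 650*486 = 416529 - 1*315900 = 416529 - 315900 = 100629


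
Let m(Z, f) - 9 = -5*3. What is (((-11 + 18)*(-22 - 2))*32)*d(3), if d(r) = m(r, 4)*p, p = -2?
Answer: -64512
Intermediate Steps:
m(Z, f) = -6 (m(Z, f) = 9 - 5*3 = 9 - 15 = -6)
d(r) = 12 (d(r) = -6*(-2) = 12)
(((-11 + 18)*(-22 - 2))*32)*d(3) = (((-11 + 18)*(-22 - 2))*32)*12 = ((7*(-24))*32)*12 = -168*32*12 = -5376*12 = -64512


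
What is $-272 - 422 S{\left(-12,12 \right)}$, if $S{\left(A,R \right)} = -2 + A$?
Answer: $5636$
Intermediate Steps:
$-272 - 422 S{\left(-12,12 \right)} = -272 - 422 \left(-2 - 12\right) = -272 - -5908 = -272 + 5908 = 5636$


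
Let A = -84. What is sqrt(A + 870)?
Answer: sqrt(786) ≈ 28.036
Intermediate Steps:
sqrt(A + 870) = sqrt(-84 + 870) = sqrt(786)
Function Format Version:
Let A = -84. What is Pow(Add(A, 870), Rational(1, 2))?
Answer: Pow(786, Rational(1, 2)) ≈ 28.036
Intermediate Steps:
Pow(Add(A, 870), Rational(1, 2)) = Pow(Add(-84, 870), Rational(1, 2)) = Pow(786, Rational(1, 2))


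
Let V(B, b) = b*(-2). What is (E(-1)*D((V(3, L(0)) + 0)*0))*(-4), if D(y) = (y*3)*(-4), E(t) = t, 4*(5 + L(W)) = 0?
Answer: 0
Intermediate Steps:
L(W) = -5 (L(W) = -5 + (¼)*0 = -5 + 0 = -5)
V(B, b) = -2*b
D(y) = -12*y (D(y) = (3*y)*(-4) = -12*y)
(E(-1)*D((V(3, L(0)) + 0)*0))*(-4) = -(-12)*(-2*(-5) + 0)*0*(-4) = -(-12)*(10 + 0)*0*(-4) = -(-12)*10*0*(-4) = -(-12)*0*(-4) = -1*0*(-4) = 0*(-4) = 0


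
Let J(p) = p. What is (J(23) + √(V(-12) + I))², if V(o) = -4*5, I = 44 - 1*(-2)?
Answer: (23 + √26)² ≈ 789.55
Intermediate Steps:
I = 46 (I = 44 + 2 = 46)
V(o) = -20
(J(23) + √(V(-12) + I))² = (23 + √(-20 + 46))² = (23 + √26)²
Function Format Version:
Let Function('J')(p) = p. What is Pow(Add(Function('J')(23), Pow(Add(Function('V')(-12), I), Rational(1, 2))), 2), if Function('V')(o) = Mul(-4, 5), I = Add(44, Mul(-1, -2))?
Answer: Pow(Add(23, Pow(26, Rational(1, 2))), 2) ≈ 789.55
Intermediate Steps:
I = 46 (I = Add(44, 2) = 46)
Function('V')(o) = -20
Pow(Add(Function('J')(23), Pow(Add(Function('V')(-12), I), Rational(1, 2))), 2) = Pow(Add(23, Pow(Add(-20, 46), Rational(1, 2))), 2) = Pow(Add(23, Pow(26, Rational(1, 2))), 2)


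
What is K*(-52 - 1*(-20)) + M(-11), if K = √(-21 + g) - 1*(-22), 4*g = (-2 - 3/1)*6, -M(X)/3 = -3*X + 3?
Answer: -812 - 16*I*√114 ≈ -812.0 - 170.83*I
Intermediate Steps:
M(X) = -9 + 9*X (M(X) = -3*(-3*X + 3) = -3*(3 - 3*X) = -9 + 9*X)
g = -15/2 (g = ((-2 - 3/1)*6)/4 = ((-2 - 3*1)*6)/4 = ((-2 - 3)*6)/4 = (-5*6)/4 = (¼)*(-30) = -15/2 ≈ -7.5000)
K = 22 + I*√114/2 (K = √(-21 - 15/2) - 1*(-22) = √(-57/2) + 22 = I*√114/2 + 22 = 22 + I*√114/2 ≈ 22.0 + 5.3385*I)
K*(-52 - 1*(-20)) + M(-11) = (22 + I*√114/2)*(-52 - 1*(-20)) + (-9 + 9*(-11)) = (22 + I*√114/2)*(-52 + 20) + (-9 - 99) = (22 + I*√114/2)*(-32) - 108 = (-704 - 16*I*√114) - 108 = -812 - 16*I*√114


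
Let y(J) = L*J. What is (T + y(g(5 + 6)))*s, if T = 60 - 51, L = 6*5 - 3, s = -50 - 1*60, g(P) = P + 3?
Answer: -42570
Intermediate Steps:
g(P) = 3 + P
s = -110 (s = -50 - 60 = -110)
L = 27 (L = 30 - 3 = 27)
y(J) = 27*J
T = 9
(T + y(g(5 + 6)))*s = (9 + 27*(3 + (5 + 6)))*(-110) = (9 + 27*(3 + 11))*(-110) = (9 + 27*14)*(-110) = (9 + 378)*(-110) = 387*(-110) = -42570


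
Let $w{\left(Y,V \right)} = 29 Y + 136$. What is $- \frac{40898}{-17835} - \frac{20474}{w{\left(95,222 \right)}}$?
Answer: $- \frac{246917672}{51560985} \approx -4.7888$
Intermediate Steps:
$w{\left(Y,V \right)} = 136 + 29 Y$
$- \frac{40898}{-17835} - \frac{20474}{w{\left(95,222 \right)}} = - \frac{40898}{-17835} - \frac{20474}{136 + 29 \cdot 95} = \left(-40898\right) \left(- \frac{1}{17835}\right) - \frac{20474}{136 + 2755} = \frac{40898}{17835} - \frac{20474}{2891} = - \frac{246917672}{51560985}$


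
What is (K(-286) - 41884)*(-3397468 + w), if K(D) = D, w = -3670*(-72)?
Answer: 132128224760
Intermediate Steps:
w = 264240
(K(-286) - 41884)*(-3397468 + w) = (-286 - 41884)*(-3397468 + 264240) = -42170*(-3133228) = 132128224760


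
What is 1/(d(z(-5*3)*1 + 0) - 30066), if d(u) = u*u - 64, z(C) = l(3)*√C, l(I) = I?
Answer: -1/30265 ≈ -3.3041e-5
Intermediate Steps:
z(C) = 3*√C
d(u) = -64 + u² (d(u) = u² - 64 = -64 + u²)
1/(d(z(-5*3)*1 + 0) - 30066) = 1/((-64 + ((3*√(-5*3))*1 + 0)²) - 30066) = 1/((-64 + ((3*√(-15))*1 + 0)²) - 30066) = 1/((-64 + ((3*(I*√15))*1 + 0)²) - 30066) = 1/((-64 + ((3*I*√15)*1 + 0)²) - 30066) = 1/((-64 + (3*I*√15 + 0)²) - 30066) = 1/((-64 + (3*I*√15)²) - 30066) = 1/((-64 - 135) - 30066) = 1/(-199 - 30066) = 1/(-30265) = -1/30265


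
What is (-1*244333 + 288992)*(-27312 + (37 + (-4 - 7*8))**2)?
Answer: -1196101997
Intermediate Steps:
(-1*244333 + 288992)*(-27312 + (37 + (-4 - 7*8))**2) = (-244333 + 288992)*(-27312 + (37 + (-4 - 56))**2) = 44659*(-27312 + (37 - 60)**2) = 44659*(-27312 + (-23)**2) = 44659*(-27312 + 529) = 44659*(-26783) = -1196101997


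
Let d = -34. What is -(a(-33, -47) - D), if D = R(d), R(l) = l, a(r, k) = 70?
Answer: -104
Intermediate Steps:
D = -34
-(a(-33, -47) - D) = -(70 - 1*(-34)) = -(70 + 34) = -1*104 = -104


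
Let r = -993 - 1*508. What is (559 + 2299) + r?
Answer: 1357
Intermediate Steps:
r = -1501 (r = -993 - 508 = -1501)
(559 + 2299) + r = (559 + 2299) - 1501 = 2858 - 1501 = 1357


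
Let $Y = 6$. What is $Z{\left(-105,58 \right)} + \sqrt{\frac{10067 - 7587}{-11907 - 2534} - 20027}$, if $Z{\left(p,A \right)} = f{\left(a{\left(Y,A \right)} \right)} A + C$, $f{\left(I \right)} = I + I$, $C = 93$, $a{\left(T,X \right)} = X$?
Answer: $6821 + \frac{i \sqrt{4176516080667}}{14441} \approx 6821.0 + 141.52 i$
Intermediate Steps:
$f{\left(I \right)} = 2 I$
$Z{\left(p,A \right)} = 93 + 2 A^{2}$ ($Z{\left(p,A \right)} = 2 A A + 93 = 2 A^{2} + 93 = 93 + 2 A^{2}$)
$Z{\left(-105,58 \right)} + \sqrt{\frac{10067 - 7587}{-11907 - 2534} - 20027} = \left(93 + 2 \cdot 58^{2}\right) + \sqrt{\frac{10067 - 7587}{-11907 - 2534} - 20027} = \left(93 + 2 \cdot 3364\right) + \sqrt{\frac{2480}{-14441} - 20027} = \left(93 + 6728\right) + \sqrt{2480 \left(- \frac{1}{14441}\right) - 20027} = 6821 + \sqrt{- \frac{2480}{14441} - 20027} = 6821 + \sqrt{- \frac{289212387}{14441}} = 6821 + \frac{i \sqrt{4176516080667}}{14441}$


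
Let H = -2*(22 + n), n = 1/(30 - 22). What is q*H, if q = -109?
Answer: 19293/4 ≈ 4823.3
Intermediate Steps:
n = 1/8 ≈ 0.12500
H = -177/4 (H = -2*(22 + 1/8) = -2*177/8 = -177/4 ≈ -44.250)
q*H = -109*(-177/4) = 19293/4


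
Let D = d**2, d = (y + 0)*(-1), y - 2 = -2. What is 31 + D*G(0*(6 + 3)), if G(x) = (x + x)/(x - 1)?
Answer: 31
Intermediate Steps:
y = 0 (y = 2 - 2 = 0)
d = 0 (d = (0 + 0)*(-1) = 0*(-1) = 0)
G(x) = 2*x/(-1 + x) (G(x) = (2*x)/(-1 + x) = 2*x/(-1 + x))
D = 0 (D = 0**2 = 0)
31 + D*G(0*(6 + 3)) = 31 + 0*(2*(0*(6 + 3))/(-1 + 0*(6 + 3))) = 31 + 0*(2*(0*9)/(-1 + 0*9)) = 31 + 0*(2*0/(-1 + 0)) = 31 + 0*(2*0/(-1)) = 31 + 0*(2*0*(-1)) = 31 + 0*0 = 31 + 0 = 31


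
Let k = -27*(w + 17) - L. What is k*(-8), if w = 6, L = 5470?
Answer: 48728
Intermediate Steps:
k = -6091 (k = -27*(6 + 17) - 1*5470 = -27*23 - 5470 = -621 - 5470 = -6091)
k*(-8) = -6091*(-8) = 48728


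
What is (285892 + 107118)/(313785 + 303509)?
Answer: 196505/308647 ≈ 0.63667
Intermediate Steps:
(285892 + 107118)/(313785 + 303509) = 393010/617294 = 393010*(1/617294) = 196505/308647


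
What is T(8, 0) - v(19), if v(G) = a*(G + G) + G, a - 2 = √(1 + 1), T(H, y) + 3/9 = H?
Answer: -262/3 - 38*√2 ≈ -141.07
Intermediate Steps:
T(H, y) = -⅓ + H
a = 2 + √2 (a = 2 + √(1 + 1) = 2 + √2 ≈ 3.4142)
v(G) = G + 2*G*(2 + √2) (v(G) = (2 + √2)*(G + G) + G = (2 + √2)*(2*G) + G = 2*G*(2 + √2) + G = G + 2*G*(2 + √2))
T(8, 0) - v(19) = (-⅓ + 8) - 19*(5 + 2*√2) = 23/3 - (95 + 38*√2) = 23/3 + (-95 - 38*√2) = -262/3 - 38*√2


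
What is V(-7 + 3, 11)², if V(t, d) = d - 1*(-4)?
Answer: 225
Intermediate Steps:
V(t, d) = 4 + d (V(t, d) = d + 4 = 4 + d)
V(-7 + 3, 11)² = (4 + 11)² = 15² = 225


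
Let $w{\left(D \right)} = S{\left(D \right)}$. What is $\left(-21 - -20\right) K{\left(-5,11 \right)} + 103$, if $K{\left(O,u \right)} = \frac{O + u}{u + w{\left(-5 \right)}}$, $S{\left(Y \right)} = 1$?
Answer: $\frac{205}{2} \approx 102.5$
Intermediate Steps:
$w{\left(D \right)} = 1$
$K{\left(O,u \right)} = \frac{O + u}{1 + u}$ ($K{\left(O,u \right)} = \frac{O + u}{u + 1} = \frac{O + u}{1 + u}$)
$\left(-21 - -20\right) K{\left(-5,11 \right)} + 103 = \left(-21 - -20\right) \frac{-5 + 11}{1 + 11} + 103 = \left(-21 + 20\right) \frac{1}{12} \cdot 6 + 103 = - \frac{6}{12} + 103 = \left(-1\right) \frac{1}{2} + 103 = - \frac{1}{2} + 103 = \frac{205}{2}$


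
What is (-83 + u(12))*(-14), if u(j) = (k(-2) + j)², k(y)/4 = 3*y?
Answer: -854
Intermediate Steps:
k(y) = 12*y (k(y) = 4*(3*y) = 12*y)
u(j) = (-24 + j)² (u(j) = (12*(-2) + j)² = (-24 + j)²)
(-83 + u(12))*(-14) = (-83 + (-24 + 12)²)*(-14) = (-83 + (-12)²)*(-14) = (-83 + 144)*(-14) = 61*(-14) = -854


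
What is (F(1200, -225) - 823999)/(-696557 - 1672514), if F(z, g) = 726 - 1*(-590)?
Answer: 822683/2369071 ≈ 0.34726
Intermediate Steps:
F(z, g) = 1316 (F(z, g) = 726 + 590 = 1316)
(F(1200, -225) - 823999)/(-696557 - 1672514) = (1316 - 823999)/(-696557 - 1672514) = -822683/(-2369071) = -822683*(-1/2369071) = 822683/2369071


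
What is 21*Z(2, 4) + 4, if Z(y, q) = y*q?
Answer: 172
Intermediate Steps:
Z(y, q) = q*y
21*Z(2, 4) + 4 = 21*(4*2) + 4 = 21*8 + 4 = 168 + 4 = 172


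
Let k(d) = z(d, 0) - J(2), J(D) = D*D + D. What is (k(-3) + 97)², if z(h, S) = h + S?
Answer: 7744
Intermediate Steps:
J(D) = D + D² (J(D) = D² + D = D + D²)
z(h, S) = S + h
k(d) = -6 + d (k(d) = (0 + d) - 2*(1 + 2) = d - 2*3 = d - 1*6 = d - 6 = -6 + d)
(k(-3) + 97)² = ((-6 - 3) + 97)² = (-9 + 97)² = 88² = 7744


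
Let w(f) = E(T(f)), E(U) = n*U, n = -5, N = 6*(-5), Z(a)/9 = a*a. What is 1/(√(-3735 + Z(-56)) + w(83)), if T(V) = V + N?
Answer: -265/45736 - 3*√2721/45736 ≈ -0.0092157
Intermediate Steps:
Z(a) = 9*a² (Z(a) = 9*(a*a) = 9*a²)
N = -30
T(V) = -30 + V (T(V) = V - 30 = -30 + V)
E(U) = -5*U
w(f) = 150 - 5*f (w(f) = -5*(-30 + f) = 150 - 5*f)
1/(√(-3735 + Z(-56)) + w(83)) = 1/(√(-3735 + 9*(-56)²) + (150 - 5*83)) = 1/(√(-3735 + 9*3136) + (150 - 415)) = 1/(√(-3735 + 28224) - 265) = 1/(√24489 - 265) = 1/(3*√2721 - 265) = 1/(-265 + 3*√2721)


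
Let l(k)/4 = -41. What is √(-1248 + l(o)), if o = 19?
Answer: 2*I*√353 ≈ 37.577*I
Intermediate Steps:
l(k) = -164 (l(k) = 4*(-41) = -164)
√(-1248 + l(o)) = √(-1248 - 164) = √(-1412) = 2*I*√353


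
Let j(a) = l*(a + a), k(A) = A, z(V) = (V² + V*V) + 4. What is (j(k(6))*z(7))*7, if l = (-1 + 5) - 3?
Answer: 8568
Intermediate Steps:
z(V) = 4 + 2*V² (z(V) = (V² + V²) + 4 = 2*V² + 4 = 4 + 2*V²)
l = 1 (l = 4 - 3 = 1)
j(a) = 2*a (j(a) = 1*(a + a) = 1*(2*a) = 2*a)
(j(k(6))*z(7))*7 = ((2*6)*(4 + 2*7²))*7 = (12*(4 + 2*49))*7 = (12*(4 + 98))*7 = (12*102)*7 = 1224*7 = 8568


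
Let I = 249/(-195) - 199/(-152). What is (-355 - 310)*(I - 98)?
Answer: 6775447/104 ≈ 65149.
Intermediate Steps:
I = 319/9880 (I = 249*(-1/195) - 199*(-1/152) = -83/65 + 199/152 = 319/9880 ≈ 0.032287)
(-355 - 310)*(I - 98) = (-355 - 310)*(319/9880 - 98) = -665*(-967921/9880) = 6775447/104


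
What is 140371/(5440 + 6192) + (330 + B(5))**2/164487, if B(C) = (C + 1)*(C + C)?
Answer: 8286143959/637770928 ≈ 12.992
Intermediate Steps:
B(C) = 2*C*(1 + C) (B(C) = (1 + C)*(2*C) = 2*C*(1 + C))
140371/(5440 + 6192) + (330 + B(5))**2/164487 = 140371/(5440 + 6192) + (330 + 2*5*(1 + 5))**2/164487 = 140371/11632 + (330 + 2*5*6)**2*(1/164487) = 140371*(1/11632) + (330 + 60)**2*(1/164487) = 140371/11632 + 390**2*(1/164487) = 140371/11632 + 152100*(1/164487) = 140371/11632 + 50700/54829 = 8286143959/637770928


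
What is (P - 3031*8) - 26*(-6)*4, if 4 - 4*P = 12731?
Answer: -107223/4 ≈ -26806.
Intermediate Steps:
P = -12727/4 (P = 1 - ¼*12731 = 1 - 12731/4 = -12727/4 ≈ -3181.8)
(P - 3031*8) - 26*(-6)*4 = (-12727/4 - 3031*8) - 26*(-6)*4 = (-12727/4 - 24248) + 156*4 = -109719/4 + 624 = -107223/4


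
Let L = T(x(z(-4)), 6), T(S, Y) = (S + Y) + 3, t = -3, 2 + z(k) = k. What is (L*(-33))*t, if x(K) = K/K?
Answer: 990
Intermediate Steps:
z(k) = -2 + k
x(K) = 1
T(S, Y) = 3 + S + Y
L = 10 (L = 3 + 1 + 6 = 10)
(L*(-33))*t = (10*(-33))*(-3) = -330*(-3) = 990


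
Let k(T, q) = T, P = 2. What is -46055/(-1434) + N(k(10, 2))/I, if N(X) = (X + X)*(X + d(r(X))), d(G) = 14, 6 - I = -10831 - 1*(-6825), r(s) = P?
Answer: 46365245/1438302 ≈ 32.236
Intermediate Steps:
r(s) = 2
I = 4012 (I = 6 - (-10831 - 1*(-6825)) = 6 - (-10831 + 6825) = 6 - 1*(-4006) = 6 + 4006 = 4012)
N(X) = 2*X*(14 + X) (N(X) = (X + X)*(X + 14) = (2*X)*(14 + X) = 2*X*(14 + X))
-46055/(-1434) + N(k(10, 2))/I = -46055/(-1434) + (2*10*(14 + 10))/4012 = -46055*(-1/1434) + (2*10*24)*(1/4012) = 46055/1434 + 480*(1/4012) = 46055/1434 + 120/1003 = 46365245/1438302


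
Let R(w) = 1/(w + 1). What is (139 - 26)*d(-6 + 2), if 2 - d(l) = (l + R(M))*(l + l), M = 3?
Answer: -3164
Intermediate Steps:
R(w) = 1/(1 + w)
d(l) = 2 - 2*l*(¼ + l) (d(l) = 2 - (l + 1/(1 + 3))*(l + l) = 2 - (l + 1/4)*2*l = 2 - (l + ¼)*2*l = 2 - (¼ + l)*2*l = 2 - 2*l*(¼ + l))
(139 - 26)*d(-6 + 2) = (139 - 26)*(2 - 2*(-6 + 2)² - (-6 + 2)/2) = 113*(2 - 2*(-4)² - ½*(-4)) = 113*(2 - 2*16 + 2) = 113*(2 - 32 + 2) = 113*(-28) = -3164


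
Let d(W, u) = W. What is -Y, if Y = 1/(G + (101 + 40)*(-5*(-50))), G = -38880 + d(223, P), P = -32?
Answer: 1/3407 ≈ 0.00029351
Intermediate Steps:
G = -38657 (G = -38880 + 223 = -38657)
Y = -1/3407 (Y = 1/(-38657 + (101 + 40)*(-5*(-50))) = 1/(-38657 + 141*250) = 1/(-38657 + 35250) = 1/(-3407) = -1/3407 ≈ -0.00029351)
-Y = -1*(-1/3407) = 1/3407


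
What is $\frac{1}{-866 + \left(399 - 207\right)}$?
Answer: $- \frac{1}{674} \approx -0.0014837$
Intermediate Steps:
$\frac{1}{-866 + \left(399 - 207\right)} = \frac{1}{-866 + 192} = \frac{1}{-674} = - \frac{1}{674}$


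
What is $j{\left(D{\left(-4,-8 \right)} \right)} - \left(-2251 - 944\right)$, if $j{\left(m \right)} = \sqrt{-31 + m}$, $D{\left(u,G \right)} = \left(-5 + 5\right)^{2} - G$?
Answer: $3195 + i \sqrt{23} \approx 3195.0 + 4.7958 i$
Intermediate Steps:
$D{\left(u,G \right)} = - G$ ($D{\left(u,G \right)} = 0^{2} - G = 0 - G = - G$)
$j{\left(D{\left(-4,-8 \right)} \right)} - \left(-2251 - 944\right) = \sqrt{-31 - -8} - \left(-2251 - 944\right) = \sqrt{-31 + 8} - \left(-2251 - 944\right) = \sqrt{-23} - -3195 = i \sqrt{23} + 3195 = 3195 + i \sqrt{23}$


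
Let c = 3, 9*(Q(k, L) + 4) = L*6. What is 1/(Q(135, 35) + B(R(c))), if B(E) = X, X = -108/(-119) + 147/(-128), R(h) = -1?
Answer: 45696/872449 ≈ 0.052377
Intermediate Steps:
Q(k, L) = -4 + 2*L/3 (Q(k, L) = -4 + (L*6)/9 = -4 + (6*L)/9 = -4 + 2*L/3)
X = -3669/15232 (X = -108*(-1/119) + 147*(-1/128) = 108/119 - 147/128 = -3669/15232 ≈ -0.24087)
B(E) = -3669/15232
1/(Q(135, 35) + B(R(c))) = 1/((-4 + (⅔)*35) - 3669/15232) = 1/((-4 + 70/3) - 3669/15232) = 1/(58/3 - 3669/15232) = 1/(872449/45696) = 45696/872449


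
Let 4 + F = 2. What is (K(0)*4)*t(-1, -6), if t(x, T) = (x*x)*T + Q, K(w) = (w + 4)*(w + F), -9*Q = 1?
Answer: 1760/9 ≈ 195.56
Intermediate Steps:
F = -2 (F = -4 + 2 = -2)
Q = -⅑ (Q = -⅑*1 = -⅑ ≈ -0.11111)
K(w) = (-2 + w)*(4 + w) (K(w) = (w + 4)*(w - 2) = (4 + w)*(-2 + w) = (-2 + w)*(4 + w))
t(x, T) = -⅑ + T*x² (t(x, T) = (x*x)*T - ⅑ = x²*T - ⅑ = T*x² - ⅑ = -⅑ + T*x²)
(K(0)*4)*t(-1, -6) = ((-8 + 0² + 2*0)*4)*(-⅑ - 6*(-1)²) = ((-8 + 0 + 0)*4)*(-⅑ - 6*1) = (-8*4)*(-⅑ - 6) = -32*(-55/9) = 1760/9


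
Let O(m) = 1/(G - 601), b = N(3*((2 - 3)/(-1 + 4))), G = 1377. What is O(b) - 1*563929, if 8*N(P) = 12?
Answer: -437608903/776 ≈ -5.6393e+5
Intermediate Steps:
N(P) = 3/2 (N(P) = (1/8)*12 = 3/2)
b = 3/2 ≈ 1.5000
O(m) = 1/776 (O(m) = 1/(1377 - 601) = 1/776)
O(b) - 1*563929 = 1/776 - 1*563929 = 1/776 - 563929 = -437608903/776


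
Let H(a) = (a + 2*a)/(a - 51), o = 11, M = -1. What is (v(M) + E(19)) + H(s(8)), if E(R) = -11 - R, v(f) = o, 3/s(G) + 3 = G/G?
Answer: -662/35 ≈ -18.914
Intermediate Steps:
s(G) = -3/2 (s(G) = 3/(-3 + G/G) = 3/(-3 + 1) = 3/(-2) = 3*(-1/2) = -3/2)
v(f) = 11
H(a) = 3*a/(-51 + a) (H(a) = (3*a)/(-51 + a) = 3*a/(-51 + a))
(v(M) + E(19)) + H(s(8)) = (11 + (-11 - 1*19)) + 3*(-3/2)/(-51 - 3/2) = (11 + (-11 - 19)) + 3*(-3/2)/(-105/2) = (11 - 30) + 3*(-3/2)*(-2/105) = -19 + 3/35 = -662/35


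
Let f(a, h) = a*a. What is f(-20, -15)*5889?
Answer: 2355600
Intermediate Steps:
f(a, h) = a²
f(-20, -15)*5889 = (-20)²*5889 = 400*5889 = 2355600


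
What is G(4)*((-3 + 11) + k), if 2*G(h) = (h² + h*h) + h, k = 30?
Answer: 684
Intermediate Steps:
G(h) = h² + h/2 (G(h) = ((h² + h*h) + h)/2 = ((h² + h²) + h)/2 = (2*h² + h)/2 = (h + 2*h²)/2 = h² + h/2)
G(4)*((-3 + 11) + k) = (4*(½ + 4))*((-3 + 11) + 30) = (4*(9/2))*(8 + 30) = 18*38 = 684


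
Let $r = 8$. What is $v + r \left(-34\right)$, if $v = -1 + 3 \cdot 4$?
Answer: $-261$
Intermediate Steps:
$v = 11$ ($v = -1 + 12 = 11$)
$v + r \left(-34\right) = 11 + 8 \left(-34\right) = 11 - 272 = -261$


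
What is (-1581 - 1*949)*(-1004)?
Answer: 2540120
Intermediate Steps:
(-1581 - 1*949)*(-1004) = (-1581 - 949)*(-1004) = -2530*(-1004) = 2540120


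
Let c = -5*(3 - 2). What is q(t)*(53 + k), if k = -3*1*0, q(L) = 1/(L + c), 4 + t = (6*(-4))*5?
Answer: -53/129 ≈ -0.41085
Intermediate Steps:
t = -124 (t = -4 + (6*(-4))*5 = -4 - 24*5 = -4 - 120 = -124)
c = -5 (c = -5*1 = -5)
q(L) = 1/(-5 + L) (q(L) = 1/(L - 5) = 1/(-5 + L))
k = 0 (k = -3*0 = 0)
q(t)*(53 + k) = (53 + 0)/(-5 - 124) = 53/(-129) = -1/129*53 = -53/129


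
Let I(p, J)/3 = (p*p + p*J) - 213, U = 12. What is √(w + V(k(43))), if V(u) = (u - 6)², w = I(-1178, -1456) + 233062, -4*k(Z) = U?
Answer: 2*√2385265 ≈ 3088.9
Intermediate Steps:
I(p, J) = -639 + 3*p² + 3*J*p (I(p, J) = 3*((p*p + p*J) - 213) = 3*((p² + J*p) - 213) = 3*(-213 + p² + J*p) = -639 + 3*p² + 3*J*p)
k(Z) = -3 (k(Z) = -¼*12 = -3)
w = 9540979 (w = (-639 + 3*(-1178)² + 3*(-1456)*(-1178)) + 233062 = (-639 + 3*1387684 + 5145504) + 233062 = (-639 + 4163052 + 5145504) + 233062 = 9307917 + 233062 = 9540979)
V(u) = (-6 + u)²
√(w + V(k(43))) = √(9540979 + (-6 - 3)²) = √(9540979 + (-9)²) = √(9540979 + 81) = √9541060 = 2*√2385265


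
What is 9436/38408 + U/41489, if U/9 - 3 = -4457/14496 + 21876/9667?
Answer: 2295861459021791/9304291697312416 ≈ 0.24675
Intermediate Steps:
U = 2083281519/46710944 (U = 27 + 9*(-4457/14496 + 21876/9667) = 27 + 9*(274028677/140132832) = 27 + 822086031/46710944 = 2083281519/46710944 ≈ 44.599)
9436/38408 + U/41489 = 9436/38408 + (2083281519/46710944)/41489 = 9436*(1/38408) + (2083281519/46710944)*(1/41489) = 2359/9602 + 2083281519/1937990355616 = 2295861459021791/9304291697312416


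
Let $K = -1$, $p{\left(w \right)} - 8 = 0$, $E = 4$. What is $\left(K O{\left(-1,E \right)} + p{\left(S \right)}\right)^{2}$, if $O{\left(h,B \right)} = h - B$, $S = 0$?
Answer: $169$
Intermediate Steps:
$p{\left(w \right)} = 8$ ($p{\left(w \right)} = 8 + 0 = 8$)
$\left(K O{\left(-1,E \right)} + p{\left(S \right)}\right)^{2} = \left(- (-1 - 4) + 8\right)^{2} = \left(\left(-1\right) \left(-5\right) + 8\right)^{2} = \left(5 + 8\right)^{2} = 13^{2} = 169$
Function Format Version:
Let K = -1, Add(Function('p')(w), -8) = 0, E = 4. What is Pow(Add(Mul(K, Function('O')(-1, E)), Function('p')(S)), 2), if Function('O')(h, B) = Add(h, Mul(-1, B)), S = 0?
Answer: 169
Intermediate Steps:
Function('p')(w) = 8 (Function('p')(w) = Add(8, 0) = 8)
Pow(Add(Mul(K, Function('O')(-1, E)), Function('p')(S)), 2) = Pow(Add(Mul(-1, Add(-1, Mul(-1, 4))), 8), 2) = Pow(Add(Mul(-1, Add(-1, -4)), 8), 2) = Pow(Add(Mul(-1, -5), 8), 2) = Pow(Add(5, 8), 2) = Pow(13, 2) = 169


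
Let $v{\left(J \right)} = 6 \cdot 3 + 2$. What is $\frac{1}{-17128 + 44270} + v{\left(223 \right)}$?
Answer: $\frac{542841}{27142} \approx 20.0$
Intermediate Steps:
$v{\left(J \right)} = 20$ ($v{\left(J \right)} = 18 + 2 = 20$)
$\frac{1}{-17128 + 44270} + v{\left(223 \right)} = \frac{1}{-17128 + 44270} + 20 = \frac{1}{27142} + 20 = \frac{542841}{27142}$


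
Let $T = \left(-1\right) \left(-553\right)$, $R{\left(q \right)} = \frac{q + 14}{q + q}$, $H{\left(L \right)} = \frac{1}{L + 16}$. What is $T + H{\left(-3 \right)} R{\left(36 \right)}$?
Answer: $\frac{258829}{468} \approx 553.05$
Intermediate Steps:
$H{\left(L \right)} = \frac{1}{16 + L}$
$R{\left(q \right)} = \frac{14 + q}{2 q}$
$T = 553$
$T + H{\left(-3 \right)} R{\left(36 \right)} = 553 + \frac{\frac{1}{2} \cdot \frac{1}{36} \left(14 + 36\right)}{16 - 3} = 553 + \frac{\frac{1}{2} \cdot \frac{1}{36} \cdot 50}{13} = 553 + \frac{1}{13} \cdot \frac{25}{36} = 553 + \frac{25}{468} = \frac{258829}{468}$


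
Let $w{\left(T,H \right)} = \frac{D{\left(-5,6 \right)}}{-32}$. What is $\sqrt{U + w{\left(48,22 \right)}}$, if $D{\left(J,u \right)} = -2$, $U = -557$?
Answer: $\frac{i \sqrt{8911}}{4} \approx 23.6 i$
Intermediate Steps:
$w{\left(T,H \right)} = \frac{1}{16}$ ($w{\left(T,H \right)} = - \frac{2}{-32} = \left(-2\right) \left(- \frac{1}{32}\right) = \frac{1}{16}$)
$\sqrt{U + w{\left(48,22 \right)}} = \sqrt{-557 + \frac{1}{16}} = \sqrt{- \frac{8911}{16}} = \frac{i \sqrt{8911}}{4}$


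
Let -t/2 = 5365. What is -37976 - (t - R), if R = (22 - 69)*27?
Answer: -28515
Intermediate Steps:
t = -10730 (t = -2*5365 = -10730)
R = -1269 (R = -47*27 = -1269)
-37976 - (t - R) = -37976 - (-10730 - 1*(-1269)) = -37976 - (-10730 + 1269) = -37976 - 1*(-9461) = -37976 + 9461 = -28515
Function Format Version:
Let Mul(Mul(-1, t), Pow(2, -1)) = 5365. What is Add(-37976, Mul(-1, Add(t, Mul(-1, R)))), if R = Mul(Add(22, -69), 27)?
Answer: -28515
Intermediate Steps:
t = -10730 (t = Mul(-2, 5365) = -10730)
R = -1269 (R = Mul(-47, 27) = -1269)
Add(-37976, Mul(-1, Add(t, Mul(-1, R)))) = Add(-37976, Mul(-1, Add(-10730, Mul(-1, -1269)))) = Add(-37976, Mul(-1, Add(-10730, 1269))) = Add(-37976, Mul(-1, -9461)) = Add(-37976, 9461) = -28515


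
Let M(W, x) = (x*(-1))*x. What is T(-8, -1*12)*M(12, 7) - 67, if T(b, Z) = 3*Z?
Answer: 1697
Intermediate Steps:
M(W, x) = -x**2 (M(W, x) = (-x)*x = -x**2)
T(-8, -1*12)*M(12, 7) - 67 = (3*(-1*12))*(-1*7**2) - 67 = (3*(-12))*(-1*49) - 67 = -36*(-49) - 67 = 1764 - 67 = 1697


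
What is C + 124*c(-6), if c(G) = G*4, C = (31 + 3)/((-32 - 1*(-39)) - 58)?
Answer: -8930/3 ≈ -2976.7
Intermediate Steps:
C = -⅔ (C = 34/((-32 + 39) - 58) = 34/(7 - 58) = 34/(-51) = 34*(-1/51) = -⅔ ≈ -0.66667)
c(G) = 4*G
C + 124*c(-6) = -⅔ + 124*(4*(-6)) = -⅔ + 124*(-24) = -⅔ - 2976 = -8930/3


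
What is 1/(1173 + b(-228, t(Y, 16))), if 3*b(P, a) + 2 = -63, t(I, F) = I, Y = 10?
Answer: 3/3454 ≈ 0.00086856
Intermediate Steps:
b(P, a) = -65/3 (b(P, a) = -⅔ + (⅓)*(-63) = -⅔ - 21 = -65/3)
1/(1173 + b(-228, t(Y, 16))) = 1/(1173 - 65/3) = 1/(3454/3) = 3/3454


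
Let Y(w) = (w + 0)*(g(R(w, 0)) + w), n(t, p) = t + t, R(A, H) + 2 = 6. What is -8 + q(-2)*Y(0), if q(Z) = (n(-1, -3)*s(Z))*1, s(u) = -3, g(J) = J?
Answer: -8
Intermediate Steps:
R(A, H) = 4 (R(A, H) = -2 + 6 = 4)
n(t, p) = 2*t
Y(w) = w*(4 + w) (Y(w) = (w + 0)*(4 + w) = w*(4 + w))
q(Z) = 6 (q(Z) = ((2*(-1))*(-3))*1 = -2*(-3)*1 = 6*1 = 6)
-8 + q(-2)*Y(0) = -8 + 6*(0*(4 + 0)) = -8 + 6*(0*4) = -8 + 6*0 = -8 + 0 = -8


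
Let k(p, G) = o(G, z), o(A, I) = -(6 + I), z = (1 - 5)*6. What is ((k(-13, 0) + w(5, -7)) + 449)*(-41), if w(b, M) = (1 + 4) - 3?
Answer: -19229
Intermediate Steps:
z = -24 (z = -4*6 = -24)
w(b, M) = 2 (w(b, M) = 5 - 3 = 2)
o(A, I) = -6 - I (o(A, I) = -(6 + I) = -6 - I)
k(p, G) = 18 (k(p, G) = -6 - 1*(-24) = -6 + 24 = 18)
((k(-13, 0) + w(5, -7)) + 449)*(-41) = ((18 + 2) + 449)*(-41) = (20 + 449)*(-41) = 469*(-41) = -19229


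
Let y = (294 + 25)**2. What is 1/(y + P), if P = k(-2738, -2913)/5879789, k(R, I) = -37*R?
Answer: 5879789/598333309735 ≈ 9.8270e-6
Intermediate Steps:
y = 101761 (y = 319**2 = 101761)
P = 101306/5879789 (P = -37*(-2738)/5879789 = 101306*(1/5879789) = 101306/5879789 ≈ 0.017230)
1/(y + P) = 1/(101761 + 101306/5879789) = 1/(598333309735/5879789) = 5879789/598333309735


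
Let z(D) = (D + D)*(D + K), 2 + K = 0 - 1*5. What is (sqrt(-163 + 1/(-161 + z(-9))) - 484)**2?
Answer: 29729812/127 - 29040*I*sqrt(2921)/127 ≈ 2.3409e+5 - 12358.0*I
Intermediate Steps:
K = -7 (K = -2 + (0 - 1*5) = -2 + (0 - 5) = -2 - 5 = -7)
z(D) = 2*D*(-7 + D) (z(D) = (D + D)*(D - 7) = (2*D)*(-7 + D) = 2*D*(-7 + D))
(sqrt(-163 + 1/(-161 + z(-9))) - 484)**2 = (sqrt(-163 + 1/(-161 + 2*(-9)*(-7 - 9))) - 484)**2 = (sqrt(-163 + 1/(-161 + 2*(-9)*(-16))) - 484)**2 = (sqrt(-163 + 1/(-161 + 288)) - 484)**2 = (sqrt(-163 + 1/127) - 484)**2 = (sqrt(-20700/127) - 484)**2 = (30*I*sqrt(2921)/127 - 484)**2 = (-484 + 30*I*sqrt(2921)/127)**2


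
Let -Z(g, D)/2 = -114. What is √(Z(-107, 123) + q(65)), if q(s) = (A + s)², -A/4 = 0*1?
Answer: √4453 ≈ 66.731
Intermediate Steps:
A = 0 (A = -0 = -4*0 = 0)
q(s) = s² (q(s) = (0 + s)² = s²)
Z(g, D) = 228 (Z(g, D) = -2*(-114) = 228)
√(Z(-107, 123) + q(65)) = √(228 + 65²) = √(228 + 4225) = √4453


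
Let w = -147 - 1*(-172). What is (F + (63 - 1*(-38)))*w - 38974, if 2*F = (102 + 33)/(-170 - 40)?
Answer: -1020797/28 ≈ -36457.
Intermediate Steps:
w = 25 (w = -147 + 172 = 25)
F = -9/28 (F = ((102 + 33)/(-170 - 40))/2 = (135/(-210))/2 = (135*(-1/210))/2 = (½)*(-9/14) = -9/28 ≈ -0.32143)
(F + (63 - 1*(-38)))*w - 38974 = (-9/28 + (63 - 1*(-38)))*25 - 38974 = (-9/28 + (63 + 38))*25 - 38974 = (-9/28 + 101)*25 - 38974 = (2819/28)*25 - 38974 = 70475/28 - 38974 = -1020797/28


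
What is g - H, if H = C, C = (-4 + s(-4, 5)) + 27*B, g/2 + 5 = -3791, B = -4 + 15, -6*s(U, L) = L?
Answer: -47305/6 ≈ -7884.2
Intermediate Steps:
s(U, L) = -L/6
B = 11
g = -7592 (g = -10 + 2*(-3791) = -10 - 7582 = -7592)
C = 1753/6 (C = (-4 - 1/6*5) + 27*11 = (-4 - 5/6) + 297 = -29/6 + 297 = 1753/6 ≈ 292.17)
H = 1753/6 ≈ 292.17
g - H = -7592 - 1*1753/6 = -7592 - 1753/6 = -47305/6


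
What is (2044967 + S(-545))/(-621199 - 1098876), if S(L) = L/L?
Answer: -2044968/1720075 ≈ -1.1889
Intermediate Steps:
S(L) = 1
(2044967 + S(-545))/(-621199 - 1098876) = (2044967 + 1)/(-621199 - 1098876) = 2044968/(-1720075) = 2044968*(-1/1720075) = -2044968/1720075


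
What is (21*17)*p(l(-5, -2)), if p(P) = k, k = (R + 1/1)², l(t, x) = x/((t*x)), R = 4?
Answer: 8925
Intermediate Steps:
l(t, x) = 1/t (l(t, x) = x*(1/(t*x)) = 1/t)
k = 25 (k = (4 + 1/1)² = (4 + 1)² = 5² = 25)
p(P) = 25
(21*17)*p(l(-5, -2)) = (21*17)*25 = 357*25 = 8925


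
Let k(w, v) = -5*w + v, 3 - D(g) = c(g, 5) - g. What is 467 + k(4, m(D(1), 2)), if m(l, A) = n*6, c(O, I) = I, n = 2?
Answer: 459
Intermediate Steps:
D(g) = -2 + g (D(g) = 3 - (5 - g) = 3 + (-5 + g) = -2 + g)
m(l, A) = 12 (m(l, A) = 2*6 = 12)
k(w, v) = v - 5*w
467 + k(4, m(D(1), 2)) = 467 + (12 - 5*4) = 467 + (12 - 20) = 467 - 8 = 459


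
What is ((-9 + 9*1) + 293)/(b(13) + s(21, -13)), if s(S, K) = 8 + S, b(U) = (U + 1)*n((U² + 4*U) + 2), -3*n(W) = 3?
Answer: 293/15 ≈ 19.533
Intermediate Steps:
n(W) = -1 (n(W) = -⅓*3 = -1)
b(U) = -1 - U (b(U) = (U + 1)*(-1) = (1 + U)*(-1) = -1 - U)
((-9 + 9*1) + 293)/(b(13) + s(21, -13)) = ((-9 + 9*1) + 293)/((-1 - 1*13) + (8 + 21)) = ((-9 + 9) + 293)/((-1 - 13) + 29) = (0 + 293)/(-14 + 29) = 293/15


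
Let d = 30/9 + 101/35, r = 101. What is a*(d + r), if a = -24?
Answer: -90064/35 ≈ -2573.3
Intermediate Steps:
d = 653/105 (d = 30*(1/9) + 101*(1/35) = 10/3 + 101/35 = 653/105 ≈ 6.2190)
a*(d + r) = -24*(653/105 + 101) = -24*11258/105 = -90064/35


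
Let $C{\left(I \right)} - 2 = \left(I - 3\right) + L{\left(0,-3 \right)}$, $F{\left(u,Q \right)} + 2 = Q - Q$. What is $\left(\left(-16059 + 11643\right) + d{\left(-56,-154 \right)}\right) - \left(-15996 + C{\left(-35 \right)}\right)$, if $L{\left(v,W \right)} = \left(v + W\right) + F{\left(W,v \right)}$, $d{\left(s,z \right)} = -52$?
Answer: $11569$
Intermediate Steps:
$F{\left(u,Q \right)} = -2$ ($F{\left(u,Q \right)} = -2 + \left(Q - Q\right) = -2 + 0 = -2$)
$L{\left(v,W \right)} = -2 + W + v$ ($L{\left(v,W \right)} = \left(v + W\right) - 2 = \left(W + v\right) - 2 = -2 + W + v$)
$C{\left(I \right)} = -6 + I$ ($C{\left(I \right)} = 2 + \left(\left(I - 3\right) - 5\right) = 2 + \left(\left(-3 + I\right) - 5\right) = 2 + \left(-8 + I\right) = -6 + I$)
$\left(\left(-16059 + 11643\right) + d{\left(-56,-154 \right)}\right) - \left(-15996 + C{\left(-35 \right)}\right) = \left(\left(-16059 + 11643\right) - 52\right) + \left(15996 - \left(-6 - 35\right)\right) = \left(-4416 - 52\right) + \left(15996 - -41\right) = -4468 + \left(15996 + 41\right) = -4468 + 16037 = 11569$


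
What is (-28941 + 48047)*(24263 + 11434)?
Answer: 682026882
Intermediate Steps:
(-28941 + 48047)*(24263 + 11434) = 19106*35697 = 682026882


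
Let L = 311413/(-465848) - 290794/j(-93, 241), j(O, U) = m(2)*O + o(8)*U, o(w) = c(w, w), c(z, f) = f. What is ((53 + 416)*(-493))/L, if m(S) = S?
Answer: 93817131980936/68004142379 ≈ 1379.6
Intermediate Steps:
o(w) = w
j(O, U) = 2*O + 8*U
L = -68004142379/405753608 (L = 311413/(-465848) - 290794/(2*(-93) + 8*241) = 311413*(-1/465848) - 290794/(-186 + 1928) = -311413/465848 - 290794/1742 = -311413/465848 - 290794*1/1742 = -311413/465848 - 145397/871 = -68004142379/405753608 ≈ -167.60)
((53 + 416)*(-493))/L = ((53 + 416)*(-493))/(-68004142379/405753608) = (469*(-493))*(-405753608/68004142379) = -231217*(-405753608/68004142379) = 93817131980936/68004142379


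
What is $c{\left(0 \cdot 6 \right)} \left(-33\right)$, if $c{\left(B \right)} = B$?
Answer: $0$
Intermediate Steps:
$c{\left(0 \cdot 6 \right)} \left(-33\right) = 0 \cdot 6 \left(-33\right) = 0 \left(-33\right) = 0$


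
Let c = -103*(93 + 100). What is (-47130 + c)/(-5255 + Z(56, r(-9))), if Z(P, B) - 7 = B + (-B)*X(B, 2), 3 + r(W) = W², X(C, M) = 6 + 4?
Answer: 67009/5950 ≈ 11.262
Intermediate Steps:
X(C, M) = 10
r(W) = -3 + W²
c = -19879 (c = -103*193 = -19879)
Z(P, B) = 7 - 9*B (Z(P, B) = 7 + (B - B*10) = 7 + (B - 10*B) = 7 - 9*B)
(-47130 + c)/(-5255 + Z(56, r(-9))) = (-47130 - 19879)/(-5255 + (7 - 9*(-3 + (-9)²))) = -67009/(-5255 + (7 - 9*(-3 + 81))) = -67009/(-5255 + (7 - 9*78)) = -67009/(-5255 + (7 - 702)) = -67009/(-5255 - 695) = -67009/(-5950) = -67009*(-1/5950) = 67009/5950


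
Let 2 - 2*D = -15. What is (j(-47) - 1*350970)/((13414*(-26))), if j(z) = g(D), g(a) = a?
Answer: 701923/697528 ≈ 1.0063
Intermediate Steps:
D = 17/2 (D = 1 - ½*(-15) = 1 + 15/2 = 17/2 ≈ 8.5000)
j(z) = 17/2
(j(-47) - 1*350970)/((13414*(-26))) = (17/2 - 1*350970)/((13414*(-26))) = (17/2 - 350970)/(-348764) = -701923/2*(-1/348764) = 701923/697528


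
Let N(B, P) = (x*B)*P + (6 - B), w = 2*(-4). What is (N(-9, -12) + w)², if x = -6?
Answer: 410881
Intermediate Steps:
w = -8
N(B, P) = 6 - B - 6*B*P (N(B, P) = (-6*B)*P + (6 - B) = -6*B*P + (6 - B) = 6 - B - 6*B*P)
(N(-9, -12) + w)² = ((6 - 1*(-9) - 6*(-9)*(-12)) - 8)² = ((6 + 9 - 648) - 8)² = (-633 - 8)² = (-641)² = 410881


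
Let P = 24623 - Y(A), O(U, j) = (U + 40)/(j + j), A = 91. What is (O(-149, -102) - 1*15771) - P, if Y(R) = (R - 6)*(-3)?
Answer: -8292287/204 ≈ -40648.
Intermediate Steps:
O(U, j) = (40 + U)/(2*j) (O(U, j) = (40 + U)/((2*j)) = (40 + U)*(1/(2*j)) = (40 + U)/(2*j))
Y(R) = 18 - 3*R (Y(R) = (-6 + R)*(-3) = 18 - 3*R)
P = 24878 (P = 24623 - (18 - 3*91) = 24623 - (18 - 273) = 24623 - 1*(-255) = 24623 + 255 = 24878)
(O(-149, -102) - 1*15771) - P = ((1/2)*(40 - 149)/(-102) - 1*15771) - 1*24878 = ((1/2)*(-1/102)*(-109) - 15771) - 24878 = (109/204 - 15771) - 24878 = -3217175/204 - 24878 = -8292287/204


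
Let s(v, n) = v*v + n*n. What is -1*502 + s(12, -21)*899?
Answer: 525413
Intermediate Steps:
s(v, n) = n² + v² (s(v, n) = v² + n² = n² + v²)
-1*502 + s(12, -21)*899 = -1*502 + ((-21)² + 12²)*899 = -502 + (441 + 144)*899 = -502 + 585*899 = -502 + 525915 = 525413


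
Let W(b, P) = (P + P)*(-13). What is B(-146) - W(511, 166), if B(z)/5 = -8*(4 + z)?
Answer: 9996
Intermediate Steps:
B(z) = -160 - 40*z (B(z) = 5*(-8*(4 + z)) = 5*(-32 - 8*z) = -160 - 40*z)
W(b, P) = -26*P (W(b, P) = (2*P)*(-13) = -26*P)
B(-146) - W(511, 166) = (-160 - 40*(-146)) - (-26)*166 = (-160 + 5840) - 1*(-4316) = 5680 + 4316 = 9996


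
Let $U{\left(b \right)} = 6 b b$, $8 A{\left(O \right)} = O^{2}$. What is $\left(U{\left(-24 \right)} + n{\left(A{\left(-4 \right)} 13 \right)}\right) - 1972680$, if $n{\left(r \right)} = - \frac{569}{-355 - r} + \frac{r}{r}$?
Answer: $- \frac{750273394}{381} \approx -1.9692 \cdot 10^{6}$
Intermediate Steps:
$A{\left(O \right)} = \frac{O^{2}}{8}$
$U{\left(b \right)} = 6 b^{2}$
$n{\left(r \right)} = 1 - \frac{569}{-355 - r}$ ($n{\left(r \right)} = - \frac{569}{-355 - r} + 1 = 1 - \frac{569}{-355 - r}$)
$\left(U{\left(-24 \right)} + n{\left(A{\left(-4 \right)} 13 \right)}\right) - 1972680 = \left(6 \left(-24\right)^{2} + \frac{924 + \frac{\left(-4\right)^{2}}{8} \cdot 13}{355 + \frac{\left(-4\right)^{2}}{8} \cdot 13}\right) - 1972680 = \left(6 \cdot 576 + \frac{924 + \frac{1}{8} \cdot 16 \cdot 13}{355 + \frac{1}{8} \cdot 16 \cdot 13}\right) - 1972680 = \left(3456 + \frac{924 + 2 \cdot 13}{355 + 2 \cdot 13}\right) - 1972680 = \left(3456 + \frac{924 + 26}{355 + 26}\right) - 1972680 = \left(3456 + \frac{1}{381} \cdot 950\right) - 1972680 = \left(3456 + \frac{950}{381}\right) - 1972680 = \frac{1317686}{381} - 1972680 = - \frac{750273394}{381}$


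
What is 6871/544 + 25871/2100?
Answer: 7125731/285600 ≈ 24.950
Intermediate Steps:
6871/544 + 25871/2100 = 7125731/285600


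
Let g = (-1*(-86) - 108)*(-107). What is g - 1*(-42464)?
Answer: 44818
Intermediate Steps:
g = 2354 (g = (86 - 108)*(-107) = -22*(-107) = 2354)
g - 1*(-42464) = 2354 - 1*(-42464) = 2354 + 42464 = 44818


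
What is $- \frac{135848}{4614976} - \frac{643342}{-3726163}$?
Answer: $\frac{43978858903}{307074157448} \approx 0.14322$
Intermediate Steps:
$- \frac{135848}{4614976} - \frac{643342}{-3726163} = \left(-135848\right) \frac{1}{4614976} - - \frac{91906}{532309} = - \frac{16981}{576872} + \frac{91906}{532309} = \frac{43978858903}{307074157448}$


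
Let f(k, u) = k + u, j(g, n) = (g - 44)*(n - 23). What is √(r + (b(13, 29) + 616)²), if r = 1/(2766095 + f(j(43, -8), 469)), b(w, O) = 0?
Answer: √2904374397677916995/2766595 ≈ 616.00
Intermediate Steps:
j(g, n) = (-44 + g)*(-23 + n)
r = 1/2766595 (r = 1/(2766095 + ((1012 - 44*(-8) - 23*43 + 43*(-8)) + 469)) = 1/(2766095 + ((1012 + 352 - 989 - 344) + 469)) = 1/(2766095 + (31 + 469)) = 1/(2766095 + 500) = 1/2766595 ≈ 3.6146e-7)
√(r + (b(13, 29) + 616)²) = √(1/2766595 + (0 + 616)²) = √(1/2766595 + 616²) = √(1/2766595 + 379456) = √(1049801072321/2766595) = √2904374397677916995/2766595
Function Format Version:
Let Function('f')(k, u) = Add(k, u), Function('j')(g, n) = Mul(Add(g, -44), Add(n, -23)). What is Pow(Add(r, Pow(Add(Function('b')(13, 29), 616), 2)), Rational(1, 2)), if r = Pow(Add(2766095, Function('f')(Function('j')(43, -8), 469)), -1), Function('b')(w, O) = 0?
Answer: Mul(Rational(1, 2766595), Pow(2904374397677916995, Rational(1, 2))) ≈ 616.00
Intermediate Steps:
Function('j')(g, n) = Mul(Add(-44, g), Add(-23, n))
r = Rational(1, 2766595) (r = Pow(Add(2766095, Add(Add(1012, Mul(-44, -8), Mul(-23, 43), Mul(43, -8)), 469)), -1) = Pow(Add(2766095, Add(Add(1012, 352, -989, -344), 469)), -1) = Pow(Add(2766095, Add(31, 469)), -1) = Pow(Add(2766095, 500), -1) = Pow(2766595, -1) = Rational(1, 2766595) ≈ 3.6146e-7)
Pow(Add(r, Pow(Add(Function('b')(13, 29), 616), 2)), Rational(1, 2)) = Pow(Add(Rational(1, 2766595), Pow(Add(0, 616), 2)), Rational(1, 2)) = Pow(Add(Rational(1, 2766595), Pow(616, 2)), Rational(1, 2)) = Pow(Add(Rational(1, 2766595), 379456), Rational(1, 2)) = Pow(Rational(1049801072321, 2766595), Rational(1, 2)) = Mul(Rational(1, 2766595), Pow(2904374397677916995, Rational(1, 2)))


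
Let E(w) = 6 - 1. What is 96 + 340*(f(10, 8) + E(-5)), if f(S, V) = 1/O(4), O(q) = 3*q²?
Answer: 21637/12 ≈ 1803.1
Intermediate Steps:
E(w) = 5
f(S, V) = 1/48 (f(S, V) = 1/(3*4²) = 1/(3*16) = 1/48)
96 + 340*(f(10, 8) + E(-5)) = 96 + 340*(1/48 + 5) = 96 + 340*(241/48) = 96 + 20485/12 = 21637/12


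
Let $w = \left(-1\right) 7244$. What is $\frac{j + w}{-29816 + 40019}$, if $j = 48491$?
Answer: $\frac{13749}{3401} \approx 4.0426$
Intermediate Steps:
$w = -7244$
$\frac{j + w}{-29816 + 40019} = \frac{48491 - 7244}{-29816 + 40019} = \frac{41247}{10203} = 41247 \cdot \frac{1}{10203} = \frac{13749}{3401}$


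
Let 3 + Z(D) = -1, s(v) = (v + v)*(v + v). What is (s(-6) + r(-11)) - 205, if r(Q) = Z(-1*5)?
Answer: -65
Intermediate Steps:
s(v) = 4*v² (s(v) = (2*v)*(2*v) = 4*v²)
Z(D) = -4 (Z(D) = -3 - 1 = -4)
r(Q) = -4
(s(-6) + r(-11)) - 205 = (4*(-6)² - 4) - 205 = (4*36 - 4) - 205 = (144 - 4) - 205 = 140 - 205 = -65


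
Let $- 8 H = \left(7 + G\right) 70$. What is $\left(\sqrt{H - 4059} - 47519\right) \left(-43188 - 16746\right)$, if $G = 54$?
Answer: $2848003746 - 29967 i \sqrt{18371} \approx 2.848 \cdot 10^{9} - 4.0617 \cdot 10^{6} i$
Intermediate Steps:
$H = - \frac{2135}{4}$ ($H = - \frac{\left(7 + 54\right) 70}{8} = - \frac{61 \cdot 70}{8} = \left(- \frac{1}{8}\right) 4270 = - \frac{2135}{4} \approx -533.75$)
$\left(\sqrt{H - 4059} - 47519\right) \left(-43188 - 16746\right) = \left(\sqrt{- \frac{2135}{4} - 4059} - 47519\right) \left(-43188 - 16746\right) = \left(\sqrt{- \frac{18371}{4}} - 47519\right) \left(-59934\right) = \left(\frac{i \sqrt{18371}}{2} - 47519\right) \left(-59934\right) = \left(-47519 + \frac{i \sqrt{18371}}{2}\right) \left(-59934\right) = 2848003746 - 29967 i \sqrt{18371}$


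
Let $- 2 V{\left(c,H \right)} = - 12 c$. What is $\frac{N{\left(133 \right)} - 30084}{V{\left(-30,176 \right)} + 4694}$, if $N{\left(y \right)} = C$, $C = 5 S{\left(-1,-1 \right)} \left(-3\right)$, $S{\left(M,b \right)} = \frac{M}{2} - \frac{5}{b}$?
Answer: $- \frac{60303}{9028} \approx -6.6796$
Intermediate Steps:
$V{\left(c,H \right)} = 6 c$ ($V{\left(c,H \right)} = - \frac{\left(-12\right) c}{2} = 6 c$)
$S{\left(M,b \right)} = \frac{M}{2} - \frac{5}{b}$ ($S{\left(M,b \right)} = M \frac{1}{2} - \frac{5}{b} = \frac{M}{2} - \frac{5}{b}$)
$C = - \frac{135}{2}$ ($C = 5 \left(\frac{1}{2} \left(-1\right) - \frac{5}{-1}\right) \left(-3\right) = 5 \left(- \frac{1}{2} - -5\right) \left(-3\right) = 5 \left(- \frac{1}{2} + 5\right) \left(-3\right) = 5 \cdot \frac{9}{2} \left(-3\right) = \frac{45}{2} \left(-3\right) = - \frac{135}{2} \approx -67.5$)
$N{\left(y \right)} = - \frac{135}{2}$
$\frac{N{\left(133 \right)} - 30084}{V{\left(-30,176 \right)} + 4694} = \frac{- \frac{135}{2} - 30084}{6 \left(-30\right) + 4694} = - \frac{60303}{2 \left(-180 + 4694\right)} = - \frac{60303}{2 \cdot 4514} = \left(- \frac{60303}{2}\right) \frac{1}{4514} = - \frac{60303}{9028}$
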